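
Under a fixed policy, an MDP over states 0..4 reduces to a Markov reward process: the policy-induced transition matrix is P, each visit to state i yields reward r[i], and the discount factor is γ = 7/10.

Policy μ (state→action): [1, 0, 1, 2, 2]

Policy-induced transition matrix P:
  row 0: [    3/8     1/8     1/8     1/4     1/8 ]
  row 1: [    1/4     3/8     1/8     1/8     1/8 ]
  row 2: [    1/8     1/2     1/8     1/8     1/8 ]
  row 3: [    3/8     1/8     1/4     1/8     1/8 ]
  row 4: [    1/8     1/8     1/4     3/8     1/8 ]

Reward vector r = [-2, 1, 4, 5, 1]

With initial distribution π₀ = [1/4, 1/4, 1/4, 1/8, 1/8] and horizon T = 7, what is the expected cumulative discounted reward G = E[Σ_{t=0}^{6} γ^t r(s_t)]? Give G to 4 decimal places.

G = 4.4809

t=0: π = [0.2500, 0.2500, 0.2500, 0.1250, 0.1250], E[r] = 1.5000, γ^t·E[r] = 1.500000, running G = 1.500000
t=1: π = [0.2500, 0.2813, 0.1563, 0.1875, 0.1250], E[r] = 1.4688, γ^t·E[r] = 1.028125, running G = 2.528125
t=2: π = [0.2695, 0.2539, 0.1641, 0.1875, 0.1250], E[r] = 1.4336, γ^t·E[r] = 0.702461, running G = 3.230586
t=3: π = [0.2710, 0.2500, 0.1641, 0.1899, 0.1250], E[r] = 1.4390, γ^t·E[r] = 0.493565, running G = 3.724151
t=4: π = [0.2715, 0.2490, 0.1644, 0.1901, 0.1250], E[r] = 1.4391, γ^t·E[r] = 0.345539, running G = 4.069690
t=5: π = [0.2715, 0.2489, 0.1644, 0.1902, 0.1250], E[r] = 1.4393, γ^t·E[r] = 0.241907, running G = 4.311597
t=6: π = [0.2715, 0.2489, 0.1644, 0.1902, 0.1250], E[r] = 1.4393, γ^t·E[r] = 0.169337, running G = 4.480934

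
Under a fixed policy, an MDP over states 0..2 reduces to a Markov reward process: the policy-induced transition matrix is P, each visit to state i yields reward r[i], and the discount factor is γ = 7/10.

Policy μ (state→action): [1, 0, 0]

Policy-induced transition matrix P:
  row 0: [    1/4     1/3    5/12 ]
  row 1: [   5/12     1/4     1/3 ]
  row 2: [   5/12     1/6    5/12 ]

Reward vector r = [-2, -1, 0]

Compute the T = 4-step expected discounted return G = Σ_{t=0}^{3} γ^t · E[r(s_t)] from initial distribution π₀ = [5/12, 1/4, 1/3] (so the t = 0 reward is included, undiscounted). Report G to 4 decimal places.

G = -2.5510

t=0: π = [0.4167, 0.2500, 0.3333], E[r] = -1.0833, γ^t·E[r] = -1.083333, running G = -1.083333
t=1: π = [0.3472, 0.2569, 0.3958], E[r] = -0.9514, γ^t·E[r] = -0.665972, running G = -1.749306
t=2: π = [0.3588, 0.2459, 0.3953], E[r] = -0.9635, γ^t·E[r] = -0.472135, running G = -2.221441
t=3: π = [0.3569, 0.2470, 0.3962], E[r] = -0.9607, γ^t·E[r] = -0.329519, running G = -2.550960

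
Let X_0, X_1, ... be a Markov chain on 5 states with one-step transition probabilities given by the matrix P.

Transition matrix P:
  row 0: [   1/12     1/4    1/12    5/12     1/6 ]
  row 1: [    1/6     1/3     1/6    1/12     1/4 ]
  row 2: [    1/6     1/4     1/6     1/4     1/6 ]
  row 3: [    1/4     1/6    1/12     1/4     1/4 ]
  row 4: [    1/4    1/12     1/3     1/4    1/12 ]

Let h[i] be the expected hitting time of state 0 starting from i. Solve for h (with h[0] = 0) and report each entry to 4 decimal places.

First-step conditioning: h[0] = 0; for i ≠ 0, h[i] = 1 + Σ_k P[i][k]·h[k].
  h[1] = 1 + 1/3·h[1] + 1/6·h[2] + 1/12·h[3] + 1/4·h[4]
  h[2] = 1 + 1/4·h[1] + 1/6·h[2] + 1/4·h[3] + 1/6·h[4]
  h[3] = 1 + 1/6·h[1] + 1/12·h[2] + 1/4·h[3] + 1/4·h[4]
  h[4] = 1 + 1/12·h[1] + 1/3·h[2] + 1/4·h[3] + 1/12·h[4]
Solving the 4×4 linear system over states ≠ 0 gives exactly h = [0, 20712/4105, 4104/821, 3732/821, 18912/4105] (h[0] = 0 is the target).

h = [0.0000, 5.0456, 4.9988, 4.5457, 4.6071]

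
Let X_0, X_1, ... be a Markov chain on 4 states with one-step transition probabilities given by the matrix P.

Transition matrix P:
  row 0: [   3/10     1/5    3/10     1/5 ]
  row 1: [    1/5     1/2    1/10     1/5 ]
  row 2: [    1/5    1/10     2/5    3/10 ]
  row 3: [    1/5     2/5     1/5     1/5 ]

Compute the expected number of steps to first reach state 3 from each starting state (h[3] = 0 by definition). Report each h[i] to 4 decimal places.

h = [4.3885, 4.5324, 3.8849, 0.0000]

First-step conditioning: h[3] = 0; for i ≠ 3, h[i] = 1 + Σ_k P[i][k]·h[k].
  h[0] = 1 + 3/10·h[0] + 1/5·h[1] + 3/10·h[2]
  h[1] = 1 + 1/5·h[0] + 1/2·h[1] + 1/10·h[2]
  h[2] = 1 + 1/5·h[0] + 1/10·h[1] + 2/5·h[2]
Solving the 3×3 linear system over states ≠ 3 gives exactly h = [610/139, 630/139, 540/139, 0] (h[3] = 0 is the target).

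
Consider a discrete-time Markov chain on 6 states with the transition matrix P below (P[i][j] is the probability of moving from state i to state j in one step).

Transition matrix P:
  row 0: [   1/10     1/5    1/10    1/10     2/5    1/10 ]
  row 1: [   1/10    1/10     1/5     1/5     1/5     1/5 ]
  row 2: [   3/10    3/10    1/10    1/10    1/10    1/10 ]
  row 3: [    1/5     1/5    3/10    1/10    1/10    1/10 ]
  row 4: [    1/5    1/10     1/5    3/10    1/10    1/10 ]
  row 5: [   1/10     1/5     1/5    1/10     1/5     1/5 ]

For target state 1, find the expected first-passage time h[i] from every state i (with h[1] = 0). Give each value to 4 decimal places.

h = [5.1496, 0.0000, 4.5399, 4.9329, 5.4655, 5.0116]

First-step conditioning: h[1] = 0; for i ≠ 1, h[i] = 1 + Σ_k P[i][k]·h[k].
  h[0] = 1 + 1/10·h[0] + 1/10·h[2] + 1/10·h[3] + 2/5·h[4] + 1/10·h[5]
  h[2] = 1 + 3/10·h[0] + 1/10·h[2] + 1/10·h[3] + 1/10·h[4] + 1/10·h[5]
  h[3] = 1 + 1/5·h[0] + 3/10·h[2] + 1/10·h[3] + 1/10·h[4] + 1/10·h[5]
  h[4] = 1 + 1/5·h[0] + 1/5·h[2] + 3/10·h[3] + 1/10·h[4] + 1/10·h[5]
  h[5] = 1 + 1/10·h[0] + 1/5·h[2] + 1/10·h[3] + 1/5·h[4] + 1/5·h[5]
Solving the 5×5 linear system over states ≠ 1 gives exactly h = [126180/24503, 0, 111240/24503, 120870/24503, 133920/24503, 122800/24503] (h[1] = 0 is the target).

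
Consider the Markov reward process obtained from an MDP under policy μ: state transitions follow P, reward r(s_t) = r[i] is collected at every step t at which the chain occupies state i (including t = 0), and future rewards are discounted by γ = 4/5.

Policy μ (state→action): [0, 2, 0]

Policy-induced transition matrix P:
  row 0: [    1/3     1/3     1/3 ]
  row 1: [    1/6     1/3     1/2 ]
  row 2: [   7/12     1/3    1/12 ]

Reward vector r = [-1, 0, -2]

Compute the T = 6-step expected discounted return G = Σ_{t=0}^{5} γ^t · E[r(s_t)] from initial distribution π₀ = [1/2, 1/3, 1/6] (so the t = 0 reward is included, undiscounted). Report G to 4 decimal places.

t=0: π = [0.5000, 0.3333, 0.1667], E[r] = -0.8333, γ^t·E[r] = -0.833333, running G = -0.833333
t=1: π = [0.3194, 0.3333, 0.3472], E[r] = -1.0139, γ^t·E[r] = -0.811111, running G = -1.644444
t=2: π = [0.3646, 0.3333, 0.3021], E[r] = -0.9688, γ^t·E[r] = -0.620000, running G = -2.264444
t=3: π = [0.3533, 0.3333, 0.3134], E[r] = -0.9800, γ^t·E[r] = -0.501778, running G = -2.766222
t=4: π = [0.3561, 0.3333, 0.3105], E[r] = -0.9772, γ^t·E[r] = -0.400267, running G = -3.166489
t=5: π = [0.3554, 0.3333, 0.3113], E[r] = -0.9779, γ^t·E[r] = -0.320444, running G = -3.486933

G = -3.4869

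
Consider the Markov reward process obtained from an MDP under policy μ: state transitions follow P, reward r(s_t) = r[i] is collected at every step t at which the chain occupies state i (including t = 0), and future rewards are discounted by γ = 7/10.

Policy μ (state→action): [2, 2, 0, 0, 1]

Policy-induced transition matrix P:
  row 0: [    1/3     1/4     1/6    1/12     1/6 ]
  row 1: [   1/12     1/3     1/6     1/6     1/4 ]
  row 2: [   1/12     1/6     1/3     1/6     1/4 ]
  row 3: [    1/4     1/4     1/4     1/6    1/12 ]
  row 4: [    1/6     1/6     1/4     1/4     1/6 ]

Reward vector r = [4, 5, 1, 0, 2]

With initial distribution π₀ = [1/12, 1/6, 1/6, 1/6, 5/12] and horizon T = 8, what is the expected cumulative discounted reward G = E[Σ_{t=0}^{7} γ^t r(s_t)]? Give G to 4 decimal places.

G = 7.3676

t=0: π = [0.0833, 0.1667, 0.1667, 0.1667, 0.4167], E[r] = 2.1667, γ^t·E[r] = 2.166667, running G = 2.166667
t=1: π = [0.1667, 0.2153, 0.2431, 0.1944, 0.1806], E[r] = 2.3472, γ^t·E[r] = 1.643056, running G = 3.809722
t=2: π = [0.1725, 0.2326, 0.2384, 0.1678, 0.1887], E[r] = 2.4688, γ^t·E[r] = 1.209688, running G = 5.019410
t=3: π = [0.1701, 0.2338, 0.2361, 0.1680, 0.1919], E[r] = 2.4695, γ^t·E[r] = 0.847046, running G = 5.866456
t=4: π = [0.1699, 0.2338, 0.2360, 0.1685, 0.1918], E[r] = 2.4682, γ^t·E[r] = 0.592612, running G = 6.459067
t=5: π = [0.1699, 0.2338, 0.2360, 0.1685, 0.1918], E[r] = 2.4682, γ^t·E[r] = 0.414831, running G = 6.873898
t=6: π = [0.1699, 0.2338, 0.2360, 0.1685, 0.1918], E[r] = 2.4682, γ^t·E[r] = 0.290384, running G = 7.164282
t=7: π = [0.1699, 0.2338, 0.2360, 0.1685, 0.1918], E[r] = 2.4682, γ^t·E[r] = 0.203269, running G = 7.367551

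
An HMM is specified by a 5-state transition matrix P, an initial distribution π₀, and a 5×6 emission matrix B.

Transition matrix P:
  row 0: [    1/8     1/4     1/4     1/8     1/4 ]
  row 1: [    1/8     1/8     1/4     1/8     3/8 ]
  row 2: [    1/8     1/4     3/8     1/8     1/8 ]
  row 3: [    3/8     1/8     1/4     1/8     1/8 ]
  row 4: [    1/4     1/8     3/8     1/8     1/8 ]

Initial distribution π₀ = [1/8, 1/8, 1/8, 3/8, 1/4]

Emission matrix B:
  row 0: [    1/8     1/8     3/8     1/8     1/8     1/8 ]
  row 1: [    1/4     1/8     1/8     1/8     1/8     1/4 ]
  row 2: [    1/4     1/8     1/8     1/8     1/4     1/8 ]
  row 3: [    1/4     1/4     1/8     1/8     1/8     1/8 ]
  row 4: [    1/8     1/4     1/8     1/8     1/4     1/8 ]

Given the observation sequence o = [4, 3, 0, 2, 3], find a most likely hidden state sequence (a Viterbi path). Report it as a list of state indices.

t=0: δ = [1.562e-02, 1.562e-02, 3.125e-02, 4.688e-02, 6.250e-02]  (obs o_0=4)
t=1: δ = [2.197e-03, 9.766e-04, 2.930e-03, 9.766e-04, 9.766e-04]  ψ = [3, 2, 4, 4, 4]  (obs o_1=3)
t=2: δ = [4.578e-05, 1.831e-04, 2.747e-04, 9.155e-05, 6.866e-05]  ψ = [2, 2, 2, 2, 0]  (obs o_2=0)
t=3: δ = [1.287e-05, 8.583e-06, 1.287e-05, 4.292e-06, 8.583e-06]  ψ = [2, 2, 2, 2, 1]  (obs o_3=2)
t=4: δ = [2.682e-07, 4.023e-07, 6.035e-07, 2.012e-07, 4.023e-07]  ψ = [4, 0, 2, 0, 0]  (obs o_4=3)
backtrack: best end state = 2; path = [4, 2, 2, 2, 2]

path = [4, 2, 2, 2, 2]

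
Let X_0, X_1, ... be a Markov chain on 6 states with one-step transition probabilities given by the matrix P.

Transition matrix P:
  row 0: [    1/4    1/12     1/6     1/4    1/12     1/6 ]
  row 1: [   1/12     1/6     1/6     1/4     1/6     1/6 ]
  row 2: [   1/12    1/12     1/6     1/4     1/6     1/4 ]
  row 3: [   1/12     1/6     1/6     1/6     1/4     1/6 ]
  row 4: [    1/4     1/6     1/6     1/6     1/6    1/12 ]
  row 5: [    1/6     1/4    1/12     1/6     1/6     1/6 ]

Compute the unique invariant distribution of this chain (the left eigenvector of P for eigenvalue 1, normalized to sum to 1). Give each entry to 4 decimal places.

π = [0.1508, 0.1551, 0.1529, 0.2049, 0.1712, 0.1651]

Balance equations π_j = Σ_i π_i·P[i][j]:
  π_0 = 1/4·π_0 + 1/12·π_1 + 1/12·π_2 + 1/12·π_3 + 1/4·π_4 + 1/6·π_5
  π_1 = 1/12·π_0 + 1/6·π_1 + 1/12·π_2 + 1/6·π_3 + 1/6·π_4 + 1/4·π_5
  π_2 = 1/6·π_0 + 1/6·π_1 + 1/6·π_2 + 1/6·π_3 + 1/6·π_4 + 1/12·π_5
  π_3 = 1/4·π_0 + 1/4·π_1 + 1/4·π_2 + 1/6·π_3 + 1/6·π_4 + 1/6·π_5
  π_4 = 1/12·π_0 + 1/6·π_1 + 1/6·π_2 + 1/4·π_3 + 1/6·π_4 + 1/6·π_5
  normalize: π_0 + π_1 + π_2 + π_3 + π_4 + π_5 = 1
Solving the linear system gives exactly π = [11615/77048, 1494/9631, 11781/77048, 15787/77048, 13189/77048, 3181/19262].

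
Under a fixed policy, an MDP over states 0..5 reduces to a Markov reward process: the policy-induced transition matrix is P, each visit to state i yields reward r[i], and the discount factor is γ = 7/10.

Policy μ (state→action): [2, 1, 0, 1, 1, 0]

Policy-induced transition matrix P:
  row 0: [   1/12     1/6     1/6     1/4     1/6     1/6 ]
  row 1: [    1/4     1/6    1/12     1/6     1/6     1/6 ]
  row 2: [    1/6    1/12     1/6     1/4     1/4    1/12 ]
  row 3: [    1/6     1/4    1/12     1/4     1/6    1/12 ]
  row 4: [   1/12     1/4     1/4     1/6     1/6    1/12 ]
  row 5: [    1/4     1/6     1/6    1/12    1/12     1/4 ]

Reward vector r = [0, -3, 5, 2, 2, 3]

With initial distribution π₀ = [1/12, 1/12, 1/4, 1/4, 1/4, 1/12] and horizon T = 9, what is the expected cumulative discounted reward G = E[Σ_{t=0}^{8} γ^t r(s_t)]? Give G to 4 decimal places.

G = 5.1769

t=0: π = [0.0833, 0.0833, 0.2500, 0.2500, 0.2500, 0.0833], E[r] = 2.2500, γ^t·E[r] = 2.250000, running G = 2.250000
t=1: π = [0.1528, 0.1875, 0.1597, 0.2083, 0.1806, 0.1111], E[r] = 1.3472, γ^t·E[r] = 0.943056, running G = 3.193056
t=2: π = [0.1638, 0.1858, 0.1487, 0.2008, 0.1707, 0.1302], E[r] = 1.3200, γ^t·E[r] = 0.646811, running G = 3.839867
t=3: π = [0.1651, 0.1852, 0.1487, 0.1986, 0.1682, 0.1342], E[r] = 1.3238, γ^t·E[r] = 0.454058, running G = 4.293925
t=4: π = [0.1655, 0.1848, 0.1487, 0.1982, 0.1679, 0.1349], E[r] = 1.3258, γ^t·E[r] = 0.318314, running G = 4.612240
t=5: π = [0.1655, 0.1848, 0.1487, 0.1981, 0.1678, 0.1350], E[r] = 1.3263, γ^t·E[r] = 0.222905, running G = 4.835144
t=6: π = [0.1655, 0.1848, 0.1487, 0.1981, 0.1678, 0.1350], E[r] = 1.3263, γ^t·E[r] = 0.156043, running G = 4.991188
t=7: π = [0.1655, 0.1848, 0.1487, 0.1981, 0.1678, 0.1350], E[r] = 1.3264, γ^t·E[r] = 0.109232, running G = 5.100419
t=8: π = [0.1655, 0.1848, 0.1487, 0.1981, 0.1678, 0.1350], E[r] = 1.3264, γ^t·E[r] = 0.076462, running G = 5.176881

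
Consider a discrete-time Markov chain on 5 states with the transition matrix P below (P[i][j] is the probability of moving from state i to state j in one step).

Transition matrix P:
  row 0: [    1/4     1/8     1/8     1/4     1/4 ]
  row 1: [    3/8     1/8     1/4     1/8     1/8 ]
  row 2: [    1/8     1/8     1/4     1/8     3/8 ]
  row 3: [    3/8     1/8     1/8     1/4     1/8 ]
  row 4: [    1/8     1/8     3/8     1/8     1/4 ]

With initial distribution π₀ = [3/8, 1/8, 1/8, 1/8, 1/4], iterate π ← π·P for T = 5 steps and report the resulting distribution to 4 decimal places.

t=0: π = [0.3750, 0.1250, 0.1250, 0.1250, 0.2500]
t=1: π = [0.2344, 0.1250, 0.2188, 0.1875, 0.2344]
t=2: π = [0.2324, 0.1250, 0.2266, 0.1777, 0.2383]
t=3: π = [0.2297, 0.1250, 0.2285, 0.1763, 0.2405]
t=4: π = [0.2290, 0.1250, 0.2293, 0.1758, 0.2409]
t=5: π = [0.2288, 0.1250, 0.2295, 0.1756, 0.2411]

π = [0.2288, 0.1250, 0.2295, 0.1756, 0.2411]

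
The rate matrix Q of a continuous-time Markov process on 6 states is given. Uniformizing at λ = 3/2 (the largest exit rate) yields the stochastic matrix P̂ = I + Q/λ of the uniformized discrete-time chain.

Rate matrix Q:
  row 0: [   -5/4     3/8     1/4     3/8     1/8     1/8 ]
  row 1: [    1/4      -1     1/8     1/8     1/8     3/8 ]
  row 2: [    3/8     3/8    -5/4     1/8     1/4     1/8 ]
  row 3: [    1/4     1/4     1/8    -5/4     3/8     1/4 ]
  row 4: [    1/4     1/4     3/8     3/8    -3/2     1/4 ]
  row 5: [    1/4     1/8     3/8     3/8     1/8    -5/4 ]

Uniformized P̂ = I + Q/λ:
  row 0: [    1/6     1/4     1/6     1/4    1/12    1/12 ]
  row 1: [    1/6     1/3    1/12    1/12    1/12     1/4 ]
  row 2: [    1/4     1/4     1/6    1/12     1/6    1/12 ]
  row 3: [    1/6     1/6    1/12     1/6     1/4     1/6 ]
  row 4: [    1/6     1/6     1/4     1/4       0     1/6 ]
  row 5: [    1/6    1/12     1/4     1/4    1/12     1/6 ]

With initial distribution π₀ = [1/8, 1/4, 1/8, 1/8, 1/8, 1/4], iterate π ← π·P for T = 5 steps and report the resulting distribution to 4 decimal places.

π = [0.1797, 0.2180, 0.1568, 0.1731, 0.1156, 0.1568]

t=0: π = [0.1250, 0.2500, 0.1250, 0.1250, 0.1250, 0.2500]
t=1: π = [0.1771, 0.2083, 0.1667, 0.1771, 0.1042, 0.1667]
t=2: π = [0.1806, 0.2161, 0.1571, 0.1727, 0.1181, 0.1554]
t=3: π = [0.1798, 0.2179, 0.1570, 0.1734, 0.1154, 0.1565]
t=4: π = [0.1798, 0.2180, 0.1567, 0.1731, 0.1157, 0.1568]
t=5: π = [0.1797, 0.2180, 0.1568, 0.1731, 0.1156, 0.1568]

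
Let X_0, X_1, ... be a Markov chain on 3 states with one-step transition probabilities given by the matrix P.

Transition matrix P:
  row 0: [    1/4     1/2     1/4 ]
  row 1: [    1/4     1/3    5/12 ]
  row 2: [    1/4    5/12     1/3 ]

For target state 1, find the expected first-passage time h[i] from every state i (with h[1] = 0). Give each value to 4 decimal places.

h = [2.0952, 0.0000, 2.2857]

First-step conditioning: h[1] = 0; for i ≠ 1, h[i] = 1 + Σ_k P[i][k]·h[k].
  h[0] = 1 + 1/4·h[0] + 1/4·h[2]
  h[2] = 1 + 1/4·h[0] + 1/3·h[2]
Solving the 2×2 linear system over states ≠ 1 gives exactly h = [44/21, 0, 16/7] (h[1] = 0 is the target).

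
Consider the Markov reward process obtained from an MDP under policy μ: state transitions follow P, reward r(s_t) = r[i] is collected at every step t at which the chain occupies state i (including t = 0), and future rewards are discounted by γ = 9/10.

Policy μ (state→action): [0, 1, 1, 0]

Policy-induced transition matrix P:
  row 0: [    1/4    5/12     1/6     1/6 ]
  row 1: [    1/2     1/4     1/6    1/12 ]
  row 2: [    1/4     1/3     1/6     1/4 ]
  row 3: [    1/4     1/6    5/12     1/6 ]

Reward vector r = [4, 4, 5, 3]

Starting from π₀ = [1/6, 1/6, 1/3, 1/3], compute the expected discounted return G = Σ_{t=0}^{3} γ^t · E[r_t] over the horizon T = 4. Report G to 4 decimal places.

G = 13.8925

t=0: π = [0.1667, 0.1667, 0.3333, 0.3333], E[r] = 4.0000, γ^t·E[r] = 4.000000, running G = 4.000000
t=1: π = [0.2917, 0.2778, 0.2500, 0.1806], E[r] = 4.0694, γ^t·E[r] = 3.662500, running G = 7.662500
t=2: π = [0.3194, 0.3044, 0.2118, 0.1644], E[r] = 4.0475, γ^t·E[r] = 3.278438, running G = 10.940938
t=3: π = [0.3261, 0.3072, 0.2078, 0.1590], E[r] = 4.0488, γ^t·E[r] = 2.951578, running G = 13.892516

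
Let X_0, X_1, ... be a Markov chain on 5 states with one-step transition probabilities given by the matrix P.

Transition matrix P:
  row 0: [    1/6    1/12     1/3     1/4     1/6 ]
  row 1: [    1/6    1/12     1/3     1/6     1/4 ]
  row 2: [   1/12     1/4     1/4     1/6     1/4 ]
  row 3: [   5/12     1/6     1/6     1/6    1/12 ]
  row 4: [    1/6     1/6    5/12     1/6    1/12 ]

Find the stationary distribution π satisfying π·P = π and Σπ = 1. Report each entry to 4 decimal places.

Balance equations π_j = Σ_i π_i·P[i][j]:
  π_0 = 1/6·π_0 + 1/6·π_1 + 1/12·π_2 + 5/12·π_3 + 1/6·π_4
  π_1 = 1/12·π_0 + 1/12·π_1 + 1/4·π_2 + 1/6·π_3 + 1/6·π_4
  π_2 = 1/3·π_0 + 1/3·π_1 + 1/4·π_2 + 1/6·π_3 + 5/12·π_4
  π_3 = 1/4·π_0 + 1/6·π_1 + 1/6·π_2 + 1/6·π_3 + 1/6·π_4
  normalize: π_0 + π_1 + π_2 + π_3 + π_4 = 1
Solving the linear system gives exactly π = [401/2135, 1383/8540, 2503/8540, 1557/8540, 1493/8540].

π = [0.1878, 0.1619, 0.2931, 0.1823, 0.1748]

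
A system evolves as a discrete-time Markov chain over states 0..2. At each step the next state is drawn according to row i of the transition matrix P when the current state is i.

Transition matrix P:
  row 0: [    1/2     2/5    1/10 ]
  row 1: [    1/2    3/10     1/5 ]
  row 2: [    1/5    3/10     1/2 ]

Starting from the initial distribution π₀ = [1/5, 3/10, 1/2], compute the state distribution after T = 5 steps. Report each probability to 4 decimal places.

t=0: π = [0.2000, 0.3000, 0.5000]
t=1: π = [0.3500, 0.3200, 0.3300]
t=2: π = [0.4010, 0.3350, 0.2640]
t=3: π = [0.4208, 0.3401, 0.2391]
t=4: π = [0.4283, 0.3421, 0.2297]
t=5: π = [0.4311, 0.3428, 0.2261]

π = [0.4311, 0.3428, 0.2261]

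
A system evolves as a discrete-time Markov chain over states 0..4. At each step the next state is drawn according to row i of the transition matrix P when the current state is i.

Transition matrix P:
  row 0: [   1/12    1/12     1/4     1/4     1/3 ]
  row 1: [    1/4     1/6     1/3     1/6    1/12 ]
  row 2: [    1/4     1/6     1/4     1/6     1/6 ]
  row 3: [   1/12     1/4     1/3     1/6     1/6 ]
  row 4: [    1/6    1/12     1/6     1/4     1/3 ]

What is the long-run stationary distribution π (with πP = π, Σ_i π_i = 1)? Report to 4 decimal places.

Balance equations π_j = Σ_i π_i·P[i][j]:
  π_0 = 1/12·π_0 + 1/4·π_1 + 1/4·π_2 + 1/12·π_3 + 1/6·π_4
  π_1 = 1/12·π_0 + 1/6·π_1 + 1/6·π_2 + 1/4·π_3 + 1/12·π_4
  π_2 = 1/4·π_0 + 1/3·π_1 + 1/4·π_2 + 1/3·π_3 + 1/6·π_4
  π_3 = 1/4·π_0 + 1/6·π_1 + 1/6·π_2 + 1/6·π_3 + 1/4·π_4
  normalize: π_0 + π_1 + π_2 + π_3 + π_4 = 1
Solving the linear system gives exactly π = [3505/20593, 3106/20593, 5373/20593, 4100/20593, 4509/20593].

π = [0.1702, 0.1508, 0.2609, 0.1991, 0.2190]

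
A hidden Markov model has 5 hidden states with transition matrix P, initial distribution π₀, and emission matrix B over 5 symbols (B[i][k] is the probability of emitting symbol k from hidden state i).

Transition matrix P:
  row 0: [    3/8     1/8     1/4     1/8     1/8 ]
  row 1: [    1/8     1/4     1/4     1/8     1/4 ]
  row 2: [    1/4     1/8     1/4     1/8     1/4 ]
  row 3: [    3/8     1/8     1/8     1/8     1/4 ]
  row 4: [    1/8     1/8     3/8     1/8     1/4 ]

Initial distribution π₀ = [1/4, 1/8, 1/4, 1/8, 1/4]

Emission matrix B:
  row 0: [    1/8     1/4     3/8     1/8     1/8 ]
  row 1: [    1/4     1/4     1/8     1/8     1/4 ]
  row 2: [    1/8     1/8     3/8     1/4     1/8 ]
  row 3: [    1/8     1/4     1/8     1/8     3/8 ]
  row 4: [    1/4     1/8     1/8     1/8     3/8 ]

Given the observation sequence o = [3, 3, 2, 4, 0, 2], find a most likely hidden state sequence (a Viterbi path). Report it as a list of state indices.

t=0: δ = [3.125e-02, 1.562e-02, 6.250e-02, 1.562e-02, 3.125e-02]  (obs o_0=3)
t=1: δ = [1.953e-03, 9.766e-04, 3.906e-03, 9.766e-04, 1.953e-03]  ψ = [2, 2, 2, 2, 2]  (obs o_1=3)
t=2: δ = [3.662e-04, 6.104e-05, 3.662e-04, 6.104e-05, 1.221e-04]  ψ = [2, 2, 2, 2, 2]  (obs o_2=2)
t=3: δ = [1.717e-05, 1.144e-05, 1.144e-05, 1.717e-05, 3.433e-05]  ψ = [0, 0, 0, 0, 2]  (obs o_3=4)
t=4: δ = [8.047e-07, 1.073e-06, 1.609e-06, 5.364e-07, 2.146e-06]  ψ = [0, 4, 4, 4, 4]  (obs o_4=0)
t=5: δ = [1.509e-07, 3.353e-08, 3.017e-07, 3.353e-08, 6.706e-08]  ψ = [2, 1, 4, 4, 4]  (obs o_5=2)
backtrack: best end state = 2; path = [2, 2, 2, 4, 4, 2]

path = [2, 2, 2, 4, 4, 2]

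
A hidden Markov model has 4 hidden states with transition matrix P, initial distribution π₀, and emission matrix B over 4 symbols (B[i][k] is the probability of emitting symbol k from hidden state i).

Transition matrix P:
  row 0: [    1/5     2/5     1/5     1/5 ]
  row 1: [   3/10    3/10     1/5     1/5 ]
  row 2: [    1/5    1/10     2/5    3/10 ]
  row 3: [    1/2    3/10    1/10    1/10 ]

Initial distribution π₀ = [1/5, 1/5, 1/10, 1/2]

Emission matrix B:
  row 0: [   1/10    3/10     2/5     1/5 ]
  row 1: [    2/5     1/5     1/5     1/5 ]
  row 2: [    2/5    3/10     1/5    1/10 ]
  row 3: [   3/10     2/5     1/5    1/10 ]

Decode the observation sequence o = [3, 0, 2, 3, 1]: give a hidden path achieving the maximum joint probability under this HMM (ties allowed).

t=0: δ = [4.000e-02, 4.000e-02, 1.000e-02, 5.000e-02]  (obs o_0=3)
t=1: δ = [2.500e-03, 6.400e-03, 3.200e-03, 2.400e-03]  ψ = [3, 0, 0, 0]  (obs o_1=0)
t=2: δ = [7.680e-04, 3.840e-04, 2.560e-04, 2.560e-04]  ψ = [1, 1, 1, 1]  (obs o_2=2)
t=3: δ = [3.072e-05, 6.144e-05, 1.536e-05, 1.536e-05]  ψ = [0, 0, 0, 0]  (obs o_3=3)
t=4: δ = [5.530e-06, 3.686e-06, 3.686e-06, 4.915e-06]  ψ = [1, 1, 1, 1]  (obs o_4=1)
backtrack: best end state = 0; path = [0, 1, 0, 1, 0]

path = [0, 1, 0, 1, 0]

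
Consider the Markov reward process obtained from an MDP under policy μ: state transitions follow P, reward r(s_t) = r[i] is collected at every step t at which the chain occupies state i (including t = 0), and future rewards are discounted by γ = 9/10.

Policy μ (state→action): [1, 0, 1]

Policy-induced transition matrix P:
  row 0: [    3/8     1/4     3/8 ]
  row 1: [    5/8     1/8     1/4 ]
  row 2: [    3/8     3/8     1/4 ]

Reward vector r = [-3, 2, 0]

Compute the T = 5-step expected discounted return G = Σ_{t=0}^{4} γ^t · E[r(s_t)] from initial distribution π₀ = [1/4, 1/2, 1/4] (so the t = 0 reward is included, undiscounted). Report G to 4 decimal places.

t=0: π = [0.2500, 0.5000, 0.2500], E[r] = 0.2500, γ^t·E[r] = 0.250000, running G = 0.250000
t=1: π = [0.5000, 0.2188, 0.2813], E[r] = -1.0625, γ^t·E[r] = -0.956250, running G = -0.706250
t=2: π = [0.4297, 0.2578, 0.3125], E[r] = -0.7734, γ^t·E[r] = -0.626484, running G = -1.332734
t=3: π = [0.4395, 0.2568, 0.3037], E[r] = -0.8047, γ^t·E[r] = -0.586617, running G = -1.919352
t=4: π = [0.4392, 0.2559, 0.3049], E[r] = -0.8059, γ^t·E[r] = -0.528756, running G = -2.448108

G = -2.4481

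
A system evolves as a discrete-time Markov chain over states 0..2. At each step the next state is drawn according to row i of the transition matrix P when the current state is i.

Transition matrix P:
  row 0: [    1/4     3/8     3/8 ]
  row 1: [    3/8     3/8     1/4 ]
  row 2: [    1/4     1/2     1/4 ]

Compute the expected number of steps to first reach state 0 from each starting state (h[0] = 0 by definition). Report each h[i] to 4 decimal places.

First-step conditioning: h[0] = 0; for i ≠ 0, h[i] = 1 + Σ_k P[i][k]·h[k].
  h[1] = 1 + 3/8·h[1] + 1/4·h[2]
  h[2] = 1 + 1/2·h[1] + 1/4·h[2]
Solving the 2×2 linear system over states ≠ 0 gives exactly h = [0, 32/11, 36/11] (h[0] = 0 is the target).

h = [0.0000, 2.9091, 3.2727]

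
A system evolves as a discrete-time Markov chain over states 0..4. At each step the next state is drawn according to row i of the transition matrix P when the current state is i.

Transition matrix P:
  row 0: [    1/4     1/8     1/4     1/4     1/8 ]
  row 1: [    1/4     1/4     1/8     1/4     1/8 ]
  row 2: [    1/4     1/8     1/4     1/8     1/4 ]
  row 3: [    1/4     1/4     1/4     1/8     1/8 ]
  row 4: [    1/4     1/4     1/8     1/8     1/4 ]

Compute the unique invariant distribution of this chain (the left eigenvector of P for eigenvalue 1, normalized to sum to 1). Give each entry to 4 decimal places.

π = [0.2500, 0.1932, 0.2043, 0.1804, 0.1720]

Balance equations π_j = Σ_i π_i·P[i][j]:
  π_0 = 1/4·π_0 + 1/4·π_1 + 1/4·π_2 + 1/4·π_3 + 1/4·π_4
  π_1 = 1/8·π_0 + 1/4·π_1 + 1/8·π_2 + 1/4·π_3 + 1/4·π_4
  π_2 = 1/4·π_0 + 1/8·π_1 + 1/4·π_2 + 1/4·π_3 + 1/8·π_4
  π_3 = 1/4·π_0 + 1/4·π_1 + 1/8·π_2 + 1/8·π_3 + 1/8·π_4
  normalize: π_0 + π_1 + π_2 + π_3 + π_4 = 1
Solving the linear system gives exactly π = [1/4, 347/1796, 367/1796, 81/449, 309/1796].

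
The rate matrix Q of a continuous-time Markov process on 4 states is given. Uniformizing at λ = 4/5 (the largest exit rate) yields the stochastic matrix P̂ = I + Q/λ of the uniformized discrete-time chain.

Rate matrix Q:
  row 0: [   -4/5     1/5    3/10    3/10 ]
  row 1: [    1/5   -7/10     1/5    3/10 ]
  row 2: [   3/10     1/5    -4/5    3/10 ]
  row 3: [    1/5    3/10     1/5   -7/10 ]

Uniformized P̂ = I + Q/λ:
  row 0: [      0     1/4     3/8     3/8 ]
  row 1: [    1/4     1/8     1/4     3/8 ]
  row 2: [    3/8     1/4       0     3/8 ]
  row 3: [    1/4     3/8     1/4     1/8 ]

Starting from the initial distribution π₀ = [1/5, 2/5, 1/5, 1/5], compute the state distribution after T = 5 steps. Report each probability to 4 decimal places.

t=0: π = [0.2000, 0.4000, 0.2000, 0.2000]
t=1: π = [0.2250, 0.2250, 0.2250, 0.3250]
t=2: π = [0.2219, 0.2625, 0.2219, 0.2938]
t=3: π = [0.2223, 0.2539, 0.2223, 0.3016]
t=4: π = [0.2222, 0.2560, 0.2222, 0.2996]
t=5: π = [0.2222, 0.2555, 0.2222, 0.3001]

π = [0.2222, 0.2555, 0.2222, 0.3001]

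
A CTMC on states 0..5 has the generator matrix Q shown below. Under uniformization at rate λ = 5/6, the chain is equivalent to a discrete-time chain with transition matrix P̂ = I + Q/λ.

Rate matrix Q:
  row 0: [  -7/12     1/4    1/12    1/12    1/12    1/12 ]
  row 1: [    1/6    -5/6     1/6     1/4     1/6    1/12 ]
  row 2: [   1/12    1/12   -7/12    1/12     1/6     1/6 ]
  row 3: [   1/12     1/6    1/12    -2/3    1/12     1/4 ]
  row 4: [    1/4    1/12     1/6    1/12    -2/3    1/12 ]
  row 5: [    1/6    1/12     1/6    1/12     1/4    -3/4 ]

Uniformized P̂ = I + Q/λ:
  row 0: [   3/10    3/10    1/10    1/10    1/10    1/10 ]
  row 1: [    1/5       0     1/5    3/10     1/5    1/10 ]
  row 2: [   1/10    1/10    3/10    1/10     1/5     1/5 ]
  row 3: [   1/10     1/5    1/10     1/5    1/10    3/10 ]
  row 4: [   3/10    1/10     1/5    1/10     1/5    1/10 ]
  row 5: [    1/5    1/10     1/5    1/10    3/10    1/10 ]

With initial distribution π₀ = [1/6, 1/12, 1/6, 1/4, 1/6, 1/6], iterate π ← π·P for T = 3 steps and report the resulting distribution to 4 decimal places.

π = [0.2060, 0.1417, 0.1835, 0.1419, 0.1797, 0.1473]

t=0: π = [0.1667, 0.0833, 0.1667, 0.2500, 0.1667, 0.1667]
t=1: π = [0.1917, 0.1500, 0.1750, 0.1417, 0.1750, 0.1667]
t=2: π = [0.2050, 0.1375, 0.1842, 0.1442, 0.1833, 0.1458]
t=3: π = [0.2060, 0.1417, 0.1835, 0.1419, 0.1797, 0.1473]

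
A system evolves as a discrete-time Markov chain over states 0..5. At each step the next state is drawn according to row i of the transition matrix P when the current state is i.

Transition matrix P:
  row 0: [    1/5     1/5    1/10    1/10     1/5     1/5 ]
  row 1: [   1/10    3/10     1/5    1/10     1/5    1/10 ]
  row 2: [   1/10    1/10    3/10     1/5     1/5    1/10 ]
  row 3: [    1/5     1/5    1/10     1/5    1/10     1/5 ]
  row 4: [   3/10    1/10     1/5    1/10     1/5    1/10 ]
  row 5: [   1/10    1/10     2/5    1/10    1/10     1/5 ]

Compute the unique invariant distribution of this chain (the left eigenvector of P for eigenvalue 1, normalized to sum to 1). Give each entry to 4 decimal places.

Balance equations π_j = Σ_i π_i·P[i][j]:
  π_0 = 1/5·π_0 + 1/10·π_1 + 1/10·π_2 + 1/5·π_3 + 3/10·π_4 + 1/10·π_5
  π_1 = 1/5·π_0 + 3/10·π_1 + 1/10·π_2 + 1/5·π_3 + 1/10·π_4 + 1/10·π_5
  π_2 = 1/10·π_0 + 1/5·π_1 + 3/10·π_2 + 1/10·π_3 + 1/5·π_4 + 2/5·π_5
  π_3 = 1/10·π_0 + 1/10·π_1 + 1/5·π_2 + 1/5·π_3 + 1/10·π_4 + 1/10·π_5
  π_4 = 1/5·π_0 + 1/5·π_1 + 1/5·π_2 + 1/10·π_3 + 1/5·π_4 + 1/10·π_5
  normalize: π_0 + π_1 + π_2 + π_3 + π_4 + π_5 = 1
Solving the linear system gives exactly π = [5463/33229, 5400/33229, 1049/4747, 644/4747, 5715/33229, 4800/33229].

π = [0.1644, 0.1625, 0.2210, 0.1357, 0.1720, 0.1445]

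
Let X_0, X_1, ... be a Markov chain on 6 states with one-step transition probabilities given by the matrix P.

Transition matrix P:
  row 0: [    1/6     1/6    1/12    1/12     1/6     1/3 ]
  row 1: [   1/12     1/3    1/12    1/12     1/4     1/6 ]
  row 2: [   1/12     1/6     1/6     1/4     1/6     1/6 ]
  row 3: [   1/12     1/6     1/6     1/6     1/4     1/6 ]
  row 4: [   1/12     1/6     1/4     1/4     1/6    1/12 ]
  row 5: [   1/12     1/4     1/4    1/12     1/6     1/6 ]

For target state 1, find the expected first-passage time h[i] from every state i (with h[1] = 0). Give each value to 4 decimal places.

h = [5.4541, 0.0000, 5.5386, 5.5416, 5.5771, 5.0766]

First-step conditioning: h[1] = 0; for i ≠ 1, h[i] = 1 + Σ_k P[i][k]·h[k].
  h[0] = 1 + 1/6·h[0] + 1/12·h[2] + 1/12·h[3] + 1/6·h[4] + 1/3·h[5]
  h[2] = 1 + 1/12·h[0] + 1/6·h[2] + 1/4·h[3] + 1/6·h[4] + 1/6·h[5]
  h[3] = 1 + 1/12·h[0] + 1/6·h[2] + 1/6·h[3] + 1/4·h[4] + 1/6·h[5]
  h[4] = 1 + 1/12·h[0] + 1/4·h[2] + 1/4·h[3] + 1/6·h[4] + 1/12·h[5]
  h[5] = 1 + 1/12·h[0] + 1/4·h[2] + 1/12·h[3] + 1/6·h[4] + 1/6·h[5]
Solving the 5×5 linear system over states ≠ 1 gives exactly h = [243072/44567, 0, 246840/44567, 246972/44567, 248556/44567, 226248/44567] (h[1] = 0 is the target).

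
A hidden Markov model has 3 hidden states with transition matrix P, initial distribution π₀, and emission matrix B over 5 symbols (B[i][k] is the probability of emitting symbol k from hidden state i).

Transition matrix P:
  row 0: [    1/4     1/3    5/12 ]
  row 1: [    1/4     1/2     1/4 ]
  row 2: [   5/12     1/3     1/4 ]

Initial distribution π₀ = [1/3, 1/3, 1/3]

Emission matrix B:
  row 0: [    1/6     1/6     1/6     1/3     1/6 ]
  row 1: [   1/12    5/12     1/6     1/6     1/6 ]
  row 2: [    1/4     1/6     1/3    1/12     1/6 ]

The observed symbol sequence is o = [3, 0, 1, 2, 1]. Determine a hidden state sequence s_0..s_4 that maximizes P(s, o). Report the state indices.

path = [0, 2, 1, 1, 1]

t=0: δ = [1.111e-01, 5.556e-02, 2.778e-02]  (obs o_0=3)
t=1: δ = [4.630e-03, 3.086e-03, 1.157e-02]  ψ = [0, 0, 0]  (obs o_1=0)
t=2: δ = [8.038e-04, 1.608e-03, 4.823e-04]  ψ = [2, 2, 2]  (obs o_2=1)
t=3: δ = [6.698e-05, 1.340e-04, 1.340e-04]  ψ = [1, 1, 1]  (obs o_3=2)
t=4: δ = [9.303e-06, 2.791e-05, 5.582e-06]  ψ = [2, 1, 1]  (obs o_4=1)
backtrack: best end state = 1; path = [0, 2, 1, 1, 1]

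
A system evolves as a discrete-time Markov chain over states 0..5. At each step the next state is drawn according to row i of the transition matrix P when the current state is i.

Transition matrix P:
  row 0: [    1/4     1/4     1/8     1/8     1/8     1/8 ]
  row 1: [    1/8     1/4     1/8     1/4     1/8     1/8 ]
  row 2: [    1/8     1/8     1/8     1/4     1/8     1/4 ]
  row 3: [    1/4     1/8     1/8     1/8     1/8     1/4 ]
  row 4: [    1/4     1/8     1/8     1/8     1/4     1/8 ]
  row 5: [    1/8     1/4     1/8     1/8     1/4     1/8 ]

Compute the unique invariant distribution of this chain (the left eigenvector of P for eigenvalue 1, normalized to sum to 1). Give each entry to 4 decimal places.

Balance equations π_j = Σ_i π_i·P[i][j]:
  π_0 = 1/4·π_0 + 1/8·π_1 + 1/8·π_2 + 1/4·π_3 + 1/4·π_4 + 1/8·π_5
  π_1 = 1/4·π_0 + 1/4·π_1 + 1/8·π_2 + 1/8·π_3 + 1/8·π_4 + 1/4·π_5
  π_2 = 1/8·π_0 + 1/8·π_1 + 1/8·π_2 + 1/8·π_3 + 1/8·π_4 + 1/8·π_5
  π_3 = 1/8·π_0 + 1/4·π_1 + 1/4·π_2 + 1/8·π_3 + 1/8·π_4 + 1/8·π_5
  π_4 = 1/8·π_0 + 1/8·π_1 + 1/8·π_2 + 1/8·π_3 + 1/4·π_4 + 1/4·π_5
  normalize: π_0 + π_1 + π_2 + π_3 + π_4 + π_5 = 1
Solving the linear system gives exactly π = [5537/29128, 5623/29128, 1/8, 4799/29128, 604/3641, 587/3641].

π = [0.1901, 0.1930, 0.1250, 0.1648, 0.1659, 0.1612]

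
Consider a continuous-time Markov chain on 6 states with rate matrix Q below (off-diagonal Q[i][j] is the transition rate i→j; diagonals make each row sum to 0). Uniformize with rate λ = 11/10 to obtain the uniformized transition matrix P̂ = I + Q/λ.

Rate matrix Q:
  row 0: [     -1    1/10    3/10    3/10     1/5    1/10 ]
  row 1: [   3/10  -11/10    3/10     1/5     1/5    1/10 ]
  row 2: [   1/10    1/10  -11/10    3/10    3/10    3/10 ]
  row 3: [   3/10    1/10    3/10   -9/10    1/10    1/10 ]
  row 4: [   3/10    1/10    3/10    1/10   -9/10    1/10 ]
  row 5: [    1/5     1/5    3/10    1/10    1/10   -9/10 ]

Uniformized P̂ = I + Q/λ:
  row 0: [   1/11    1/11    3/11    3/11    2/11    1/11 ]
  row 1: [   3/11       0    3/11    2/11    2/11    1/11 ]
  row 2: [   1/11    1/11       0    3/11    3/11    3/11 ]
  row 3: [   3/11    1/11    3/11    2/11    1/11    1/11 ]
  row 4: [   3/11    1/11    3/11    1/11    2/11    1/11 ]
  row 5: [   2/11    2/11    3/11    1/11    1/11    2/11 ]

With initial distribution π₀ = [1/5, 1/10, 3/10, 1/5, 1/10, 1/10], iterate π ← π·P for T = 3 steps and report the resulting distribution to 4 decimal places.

t=0: π = [0.2000, 0.1000, 0.3000, 0.2000, 0.1000, 0.1000]
t=1: π = [0.1727, 0.0909, 0.1909, 0.2091, 0.1818, 0.1545]
t=2: π = [0.1926, 0.0967, 0.2207, 0.1843, 0.1661, 0.1397]
t=3: π = [0.1849, 0.0948, 0.2125, 0.1916, 0.1724, 0.1437]

π = [0.1849, 0.0948, 0.2125, 0.1916, 0.1724, 0.1437]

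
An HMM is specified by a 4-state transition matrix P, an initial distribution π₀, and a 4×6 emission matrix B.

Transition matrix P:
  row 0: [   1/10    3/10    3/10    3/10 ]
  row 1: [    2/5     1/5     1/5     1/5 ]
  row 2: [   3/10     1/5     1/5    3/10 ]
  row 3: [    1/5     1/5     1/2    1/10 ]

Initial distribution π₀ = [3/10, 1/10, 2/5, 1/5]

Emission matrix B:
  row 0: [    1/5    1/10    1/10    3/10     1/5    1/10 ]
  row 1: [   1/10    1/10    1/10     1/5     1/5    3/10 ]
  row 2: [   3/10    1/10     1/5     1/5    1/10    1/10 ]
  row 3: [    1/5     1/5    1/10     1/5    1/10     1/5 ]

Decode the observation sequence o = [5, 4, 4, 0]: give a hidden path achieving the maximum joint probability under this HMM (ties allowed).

t=0: δ = [3.000e-02, 3.000e-02, 4.000e-02, 4.000e-02]  (obs o_0=5)
t=1: δ = [2.400e-03, 1.800e-03, 2.000e-03, 1.200e-03]  ψ = [1, 0, 3, 2]  (obs o_1=4)
t=2: δ = [1.440e-04, 1.440e-04, 7.200e-05, 7.200e-05]  ψ = [1, 0, 0, 0]  (obs o_2=4)
t=3: δ = [1.152e-05, 4.320e-06, 1.296e-05, 8.640e-06]  ψ = [1, 0, 0, 0]  (obs o_3=0)
backtrack: best end state = 2; path = [0, 1, 0, 2]

path = [0, 1, 0, 2]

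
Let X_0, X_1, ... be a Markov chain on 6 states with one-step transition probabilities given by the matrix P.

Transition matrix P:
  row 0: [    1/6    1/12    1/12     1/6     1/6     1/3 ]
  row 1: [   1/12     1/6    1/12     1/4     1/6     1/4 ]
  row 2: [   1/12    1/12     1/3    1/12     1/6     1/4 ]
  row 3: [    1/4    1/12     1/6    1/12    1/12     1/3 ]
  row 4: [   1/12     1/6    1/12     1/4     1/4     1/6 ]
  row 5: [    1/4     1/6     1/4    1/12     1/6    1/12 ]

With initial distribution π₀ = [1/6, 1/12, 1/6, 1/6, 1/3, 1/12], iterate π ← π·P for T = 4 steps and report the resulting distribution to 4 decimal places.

π = [0.1583, 0.1266, 0.1770, 0.1457, 0.1685, 0.2238]

t=0: π = [0.1667, 0.0833, 0.1667, 0.1667, 0.3333, 0.0833]
t=1: π = [0.1389, 0.1250, 0.1528, 0.1667, 0.1806, 0.2361]
t=2: π = [0.1620, 0.1285, 0.1748, 0.1458, 0.1678, 0.2211]
t=3: π = [0.1580, 0.1264, 0.1760, 0.1462, 0.1685, 0.2248]
t=4: π = [0.1583, 0.1266, 0.1770, 0.1457, 0.1685, 0.2238]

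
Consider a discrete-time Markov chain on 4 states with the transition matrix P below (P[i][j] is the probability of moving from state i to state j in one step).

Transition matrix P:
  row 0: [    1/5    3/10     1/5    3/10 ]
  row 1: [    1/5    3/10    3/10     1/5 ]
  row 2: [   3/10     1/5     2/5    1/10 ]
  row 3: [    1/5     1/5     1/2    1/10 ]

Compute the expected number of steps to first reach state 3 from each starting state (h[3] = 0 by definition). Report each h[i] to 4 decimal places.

First-step conditioning: h[3] = 0; for i ≠ 3, h[i] = 1 + Σ_k P[i][k]·h[k].
  h[0] = 1 + 1/5·h[0] + 3/10·h[1] + 1/5·h[2]
  h[1] = 1 + 1/5·h[0] + 3/10·h[1] + 3/10·h[2]
  h[2] = 1 + 3/10·h[0] + 1/5·h[1] + 2/5·h[2]
Solving the 3×3 linear system over states ≠ 3 gives exactly h = [162/35, 26/5, 40/7, 0] (h[3] = 0 is the target).

h = [4.6286, 5.2000, 5.7143, 0.0000]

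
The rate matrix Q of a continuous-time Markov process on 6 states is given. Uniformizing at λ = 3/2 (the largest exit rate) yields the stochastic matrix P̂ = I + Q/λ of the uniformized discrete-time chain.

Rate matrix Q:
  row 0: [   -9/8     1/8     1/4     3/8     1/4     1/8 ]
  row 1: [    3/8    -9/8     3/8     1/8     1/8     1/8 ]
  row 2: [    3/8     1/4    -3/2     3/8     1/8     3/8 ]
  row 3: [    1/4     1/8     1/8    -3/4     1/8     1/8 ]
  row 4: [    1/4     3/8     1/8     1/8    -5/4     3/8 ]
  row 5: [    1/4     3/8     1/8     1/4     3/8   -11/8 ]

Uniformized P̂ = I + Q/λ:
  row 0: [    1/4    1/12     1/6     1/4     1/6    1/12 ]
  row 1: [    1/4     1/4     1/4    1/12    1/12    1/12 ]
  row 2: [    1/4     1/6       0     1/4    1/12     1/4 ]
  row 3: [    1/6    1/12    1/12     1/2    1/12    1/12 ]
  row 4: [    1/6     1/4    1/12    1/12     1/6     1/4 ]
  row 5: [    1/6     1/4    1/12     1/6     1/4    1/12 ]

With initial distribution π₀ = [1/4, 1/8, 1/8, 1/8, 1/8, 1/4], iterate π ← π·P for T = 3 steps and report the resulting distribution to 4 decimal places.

t=0: π = [0.2500, 0.1250, 0.1250, 0.1250, 0.1250, 0.2500]
t=1: π = [0.2083, 0.1771, 0.1146, 0.2188, 0.1563, 0.1250]
t=2: π = [0.2083, 0.1693, 0.1207, 0.2387, 0.1345, 0.1285]
t=3: π = [0.2082, 0.1654, 0.1189, 0.2483, 0.1333, 0.1259]

π = [0.2082, 0.1654, 0.1189, 0.2483, 0.1333, 0.1259]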